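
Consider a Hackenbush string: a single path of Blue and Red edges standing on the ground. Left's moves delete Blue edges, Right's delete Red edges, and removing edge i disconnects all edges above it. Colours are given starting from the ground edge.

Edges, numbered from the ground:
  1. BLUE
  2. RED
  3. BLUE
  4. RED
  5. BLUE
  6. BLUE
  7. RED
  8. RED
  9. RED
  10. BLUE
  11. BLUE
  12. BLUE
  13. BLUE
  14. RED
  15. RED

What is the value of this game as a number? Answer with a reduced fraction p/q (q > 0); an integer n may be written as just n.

11385/16384

Recurse on prefixes of the 15-edge string BLUE RED BLUE RED BLUE BLUE RED RED RED BLUE BLUE BLUE BLUE RED RED:
step 1: add BLUE to get B; options L={ 0 } R={ none } so 1
step 2: add RED to get BR; options L={ 0 } R={ 1 } so 1/2
step 3: add BLUE to get BRB; options L={ 0; 1/2 } R={ 1 } so 3/4
step 4: add RED to get BRBR; options L={ 0; 1/2 } R={ 3/4; 1 } so 5/8
step 5: add BLUE to get BRBRB; options L={ 0; 1/2; 5/8 } R={ 3/4; 1 } so 11/16
step 6: add BLUE to get BRBRBB; options L={ 0; 1/2; 5/8; 11/16 } R={ 3/4; 1 } so 23/32
step 7: add RED to get BRBRBBR; options L={ 0; 1/2; 5/8; 11/16 } R={ 23/32; 3/4; 1 } so 45/64
step 8: add RED to get BRBRBBRR; options L={ 0; 1/2; 5/8; 11/16 } R={ 45/64; 23/32; 3/4; 1 } so 89/128
step 9: add RED to get BRBRBBRRR; options L={ 0; 1/2; 5/8; 11/16 } R={ 89/128; 45/64; 23/32; 3/4; 1 } so 177/256
step 10: add BLUE to get BRBRBBRRRB; options L={ 0; 1/2; 5/8; 11/16; 177/256 } R={ 89/128; 45/64; 23/32; 3/4; 1 } so 355/512
step 11: add BLUE to get BRBRBBRRRBB; options L={ 0; 1/2; 5/8; 11/16; 177/256; 355/512 } R={ 89/128; 45/64; 23/32; 3/4; 1 } so 711/1024
step 12: add BLUE to get BRBRBBRRRBBB; options L={ 0; 1/2; 5/8; 11/16; 177/256; 355/512; 711/1024 } R={ 89/128; 45/64; 23/32; 3/4; 1 } so 1423/2048
step 13: add BLUE to get BRBRBBRRRBBBB; options L={ 0; 1/2; 5/8; 11/16; 177/256; 355/512; 711/1024; 1423/2048 } R={ 89/128; 45/64; 23/32; 3/4; 1 } so 2847/4096
step 14: add RED to get BRBRBBRRRBBBBR; options L={ 0; 1/2; 5/8; 11/16; 177/256; 355/512; 711/1024; 1423/2048 } R={ 2847/4096; 89/128; 45/64; 23/32; 3/4; 1 } so 5693/8192
step 15: add RED to get BRBRBBRRRBBBBRR; options L={ 0; 1/2; 5/8; 11/16; 177/256; 355/512; 711/1024; 1423/2048 } R={ 5693/8192; 2847/4096; 89/128; 45/64; 23/32; 3/4; 1 } so 11385/16384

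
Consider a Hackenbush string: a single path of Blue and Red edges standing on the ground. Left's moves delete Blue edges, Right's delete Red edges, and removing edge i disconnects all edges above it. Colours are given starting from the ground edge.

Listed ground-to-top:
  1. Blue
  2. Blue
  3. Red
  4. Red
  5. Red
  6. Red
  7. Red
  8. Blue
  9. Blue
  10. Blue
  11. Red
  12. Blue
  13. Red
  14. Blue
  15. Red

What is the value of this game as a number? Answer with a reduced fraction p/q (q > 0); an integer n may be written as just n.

8661/8192

Recurse on prefixes of the 15-edge string Blue Blue Red Red Red Red Red Blue Blue Blue Red Blue Red Blue Red:
1 of 15 · B · max L 0 · min R +∞ = 1
2 of 15 · BB · max L 1 · min R +∞ = 2
3 of 15 · BBR · max L 1 · min R 2 = 3/2
4 of 15 · BBRR · max L 1 · min R 3/2 = 5/4
5 of 15 · BBRRR · max L 1 · min R 5/4 = 9/8
6 of 15 · BBRRRR · max L 1 · min R 9/8 = 17/16
7 of 15 · BBRRRRR · max L 1 · min R 17/16 = 33/32
8 of 15 · BBRRRRRB · max L 33/32 · min R 17/16 = 67/64
9 of 15 · BBRRRRRBB · max L 67/64 · min R 17/16 = 135/128
10 of 15 · BBRRRRRBBB · max L 135/128 · min R 17/16 = 271/256
11 of 15 · BBRRRRRBBBR · max L 135/128 · min R 271/256 = 541/512
12 of 15 · BBRRRRRBBBRB · max L 541/512 · min R 271/256 = 1083/1024
13 of 15 · BBRRRRRBBBRBR · max L 541/512 · min R 1083/1024 = 2165/2048
14 of 15 · BBRRRRRBBBRBRB · max L 2165/2048 · min R 1083/1024 = 4331/4096
15 of 15 · BBRRRRRBBBRBRBR · max L 2165/2048 · min R 4331/4096 = 8661/8192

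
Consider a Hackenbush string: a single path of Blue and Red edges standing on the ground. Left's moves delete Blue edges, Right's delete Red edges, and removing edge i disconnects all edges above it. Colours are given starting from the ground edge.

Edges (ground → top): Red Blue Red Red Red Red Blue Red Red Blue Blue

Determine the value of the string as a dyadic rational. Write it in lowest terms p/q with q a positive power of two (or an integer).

Build val(s[:k]) for k = 1..11, string s = Red Blue Red Red Red Red Blue Red Red Blue Blue.
step 1: add Red to get R; options L={ — } R={ 0 } ⇒ -1
step 2: add Blue to get RB; options L={ -1 } R={ 0 } ⇒ -1/2
step 3: add Red to get RBR; options L={ -1 } R={ -1/2, 0 } ⇒ -3/4
step 4: add Red to get RBRR; options L={ -1 } R={ -3/4, -1/2, 0 } ⇒ -7/8
step 5: add Red to get RBRRR; options L={ -1 } R={ -7/8, -3/4, -1/2, 0 } ⇒ -15/16
step 6: add Red to get RBRRRR; options L={ -1 } R={ -15/16, -7/8, -3/4, -1/2, 0 } ⇒ -31/32
step 7: add Blue to get RBRRRRB; options L={ -1, -31/32 } R={ -15/16, -7/8, -3/4, -1/2, 0 } ⇒ -61/64
step 8: add Red to get RBRRRRBR; options L={ -1, -31/32 } R={ -61/64, -15/16, -7/8, -3/4, -1/2, 0 } ⇒ -123/128
step 9: add Red to get RBRRRRBRR; options L={ -1, -31/32 } R={ -123/128, -61/64, -15/16, -7/8, -3/4, -1/2, 0 } ⇒ -247/256
step 10: add Blue to get RBRRRRBRRB; options L={ -1, -31/32, -247/256 } R={ -123/128, -61/64, -15/16, -7/8, -3/4, -1/2, 0 } ⇒ -493/512
step 11: add Blue to get RBRRRRBRRBB; options L={ -1, -31/32, -247/256, -493/512 } R={ -123/128, -61/64, -15/16, -7/8, -3/4, -1/2, 0 } ⇒ -985/1024

-985/1024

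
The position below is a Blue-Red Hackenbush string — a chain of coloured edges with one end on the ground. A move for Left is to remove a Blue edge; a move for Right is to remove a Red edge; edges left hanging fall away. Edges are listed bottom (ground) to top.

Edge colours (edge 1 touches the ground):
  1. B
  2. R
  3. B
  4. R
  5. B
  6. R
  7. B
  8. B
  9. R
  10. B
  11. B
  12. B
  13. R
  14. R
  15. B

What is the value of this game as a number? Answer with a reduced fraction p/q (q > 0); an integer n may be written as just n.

11123/16384

Prefix values for B R B R B R B B R B B B R R B via {L|R} + simplicity:
B: Left { 0 }, Right { (no moves) } gives simplest 1
BR: Left { 0 }, Right { 1 } gives simplest 1/2
BRB: Left { 0; 1/2 }, Right { 1 } gives simplest 3/4
BRBR: Left { 0; 1/2 }, Right { 3/4; 1 } gives simplest 5/8
BRBRB: Left { 0; 1/2; 5/8 }, Right { 3/4; 1 } gives simplest 11/16
BRBRBR: Left { 0; 1/2; 5/8 }, Right { 11/16; 3/4; 1 } gives simplest 21/32
BRBRBRB: Left { 0; 1/2; 5/8; 21/32 }, Right { 11/16; 3/4; 1 } gives simplest 43/64
BRBRBRBB: Left { 0; 1/2; 5/8; 21/32; 43/64 }, Right { 11/16; 3/4; 1 } gives simplest 87/128
BRBRBRBBR: Left { 0; 1/2; 5/8; 21/32; 43/64 }, Right { 87/128; 11/16; 3/4; 1 } gives simplest 173/256
BRBRBRBBRB: Left { 0; 1/2; 5/8; 21/32; 43/64; 173/256 }, Right { 87/128; 11/16; 3/4; 1 } gives simplest 347/512
BRBRBRBBRBB: Left { 0; 1/2; 5/8; 21/32; 43/64; 173/256; 347/512 }, Right { 87/128; 11/16; 3/4; 1 } gives simplest 695/1024
BRBRBRBBRBBB: Left { 0; 1/2; 5/8; 21/32; 43/64; 173/256; 347/512; 695/1024 }, Right { 87/128; 11/16; 3/4; 1 } gives simplest 1391/2048
BRBRBRBBRBBBR: Left { 0; 1/2; 5/8; 21/32; 43/64; 173/256; 347/512; 695/1024 }, Right { 1391/2048; 87/128; 11/16; 3/4; 1 } gives simplest 2781/4096
BRBRBRBBRBBBRR: Left { 0; 1/2; 5/8; 21/32; 43/64; 173/256; 347/512; 695/1024 }, Right { 2781/4096; 1391/2048; 87/128; 11/16; 3/4; 1 } gives simplest 5561/8192
BRBRBRBBRBBBRRB: Left { 0; 1/2; 5/8; 21/32; 43/64; 173/256; 347/512; 695/1024; 5561/8192 }, Right { 2781/4096; 1391/2048; 87/128; 11/16; 3/4; 1 } gives simplest 11123/16384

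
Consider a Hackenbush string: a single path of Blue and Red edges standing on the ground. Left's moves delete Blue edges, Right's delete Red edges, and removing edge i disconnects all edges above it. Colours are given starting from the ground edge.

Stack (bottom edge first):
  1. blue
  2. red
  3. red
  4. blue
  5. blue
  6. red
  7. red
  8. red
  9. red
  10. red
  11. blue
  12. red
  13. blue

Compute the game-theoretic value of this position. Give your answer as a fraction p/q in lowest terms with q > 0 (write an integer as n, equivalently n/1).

v(b) = { 0 | — } — 1
v(br) = { 0 | 1 } — 1/2
v(brr) = { 0 | 1/2,1 } — 1/4
v(brrb) = { 0,1/4 | 1/2,1 } — 3/8
v(brrbb) = { 0,1/4,3/8 | 1/2,1 } — 7/16
v(brrbbr) = { 0,1/4,3/8 | 7/16,1/2,1 } — 13/32
v(brrbbrr) = { 0,1/4,3/8 | 13/32,7/16,1/2,1 } — 25/64
v(brrbbrrr) = { 0,1/4,3/8 | 25/64,13/32,7/16,1/2,1 } — 49/128
v(brrbbrrrr) = { 0,1/4,3/8 | 49/128,25/64,13/32,7/16,1/2,1 } — 97/256
v(brrbbrrrrr) = { 0,1/4,3/8 | 97/256,49/128,25/64,13/32,7/16,1/2,1 } — 193/512
v(brrbbrrrrrb) = { 0,1/4,3/8,193/512 | 97/256,49/128,25/64,13/32,7/16,1/2,1 } — 387/1024
v(brrbbrrrrrbr) = { 0,1/4,3/8,193/512 | 387/1024,97/256,49/128,25/64,13/32,7/16,1/2,1 } — 773/2048
v(brrbbrrrrrbrb) = { 0,1/4,3/8,193/512,773/2048 | 387/1024,97/256,49/128,25/64,13/32,7/16,1/2,1 } — 1547/4096

1547/4096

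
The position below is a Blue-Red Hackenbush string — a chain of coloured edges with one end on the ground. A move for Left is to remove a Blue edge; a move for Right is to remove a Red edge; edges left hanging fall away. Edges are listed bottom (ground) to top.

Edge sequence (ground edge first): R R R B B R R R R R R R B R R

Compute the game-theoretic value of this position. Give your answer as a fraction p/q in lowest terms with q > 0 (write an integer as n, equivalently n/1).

-10231/4096

v_1 [R]  L=[none]  R=[0]  => -1
v_2 [RR]  L=[none]  R=[-1 0]  => -2
v_3 [RRR]  L=[none]  R=[-2 -1 0]  => -3
v_4 [RRRB]  L=[-3]  R=[-2 -1 0]  => -5/2
v_5 [RRRBB]  L=[-3 -5/2]  R=[-2 -1 0]  => -9/4
v_6 [RRRBBR]  L=[-3 -5/2]  R=[-9/4 -2 -1 0]  => -19/8
v_7 [RRRBBRR]  L=[-3 -5/2]  R=[-19/8 -9/4 -2 -1 0]  => -39/16
v_8 [RRRBBRRR]  L=[-3 -5/2]  R=[-39/16 -19/8 -9/4 -2 -1 0]  => -79/32
v_9 [RRRBBRRRR]  L=[-3 -5/2]  R=[-79/32 -39/16 -19/8 -9/4 -2 -1 0]  => -159/64
v_10 [RRRBBRRRRR]  L=[-3 -5/2]  R=[-159/64 -79/32 -39/16 -19/8 -9/4 -2 -1 0]  => -319/128
v_11 [RRRBBRRRRRR]  L=[-3 -5/2]  R=[-319/128 -159/64 -79/32 -39/16 -19/8 -9/4 -2 -1 0]  => -639/256
v_12 [RRRBBRRRRRRR]  L=[-3 -5/2]  R=[-639/256 -319/128 -159/64 -79/32 -39/16 -19/8 -9/4 -2 -1 0]  => -1279/512
v_13 [RRRBBRRRRRRRB]  L=[-3 -5/2 -1279/512]  R=[-639/256 -319/128 -159/64 -79/32 -39/16 -19/8 -9/4 -2 -1 0]  => -2557/1024
v_14 [RRRBBRRRRRRRBR]  L=[-3 -5/2 -1279/512]  R=[-2557/1024 -639/256 -319/128 -159/64 -79/32 -39/16 -19/8 -9/4 -2 -1 0]  => -5115/2048
v_15 [RRRBBRRRRRRRBRR]  L=[-3 -5/2 -1279/512]  R=[-5115/2048 -2557/1024 -639/256 -319/128 -159/64 -79/32 -39/16 -19/8 -9/4 -2 -1 0]  => -10231/4096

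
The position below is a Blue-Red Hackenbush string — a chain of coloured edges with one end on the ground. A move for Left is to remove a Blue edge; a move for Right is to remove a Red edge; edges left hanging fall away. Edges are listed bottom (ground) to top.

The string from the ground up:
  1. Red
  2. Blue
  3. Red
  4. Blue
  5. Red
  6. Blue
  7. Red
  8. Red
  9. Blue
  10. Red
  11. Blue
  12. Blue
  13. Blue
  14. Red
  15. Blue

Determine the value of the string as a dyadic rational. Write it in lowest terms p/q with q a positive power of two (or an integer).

val_1 [R]  L=[(no moves)]  R=[0]  so -1
val_2 [RB]  L=[-1]  R=[0]  so -1/2
val_3 [RBR]  L=[-1]  R=[-1/2, 0]  so -3/4
val_4 [RBRB]  L=[-1, -3/4]  R=[-1/2, 0]  so -5/8
val_5 [RBRBR]  L=[-1, -3/4]  R=[-5/8, -1/2, 0]  so -11/16
val_6 [RBRBRB]  L=[-1, -3/4, -11/16]  R=[-5/8, -1/2, 0]  so -21/32
val_7 [RBRBRBR]  L=[-1, -3/4, -11/16]  R=[-21/32, -5/8, -1/2, 0]  so -43/64
val_8 [RBRBRBRR]  L=[-1, -3/4, -11/16]  R=[-43/64, -21/32, -5/8, -1/2, 0]  so -87/128
val_9 [RBRBRBRRB]  L=[-1, -3/4, -11/16, -87/128]  R=[-43/64, -21/32, -5/8, -1/2, 0]  so -173/256
val_10 [RBRBRBRRBR]  L=[-1, -3/4, -11/16, -87/128]  R=[-173/256, -43/64, -21/32, -5/8, -1/2, 0]  so -347/512
val_11 [RBRBRBRRBRB]  L=[-1, -3/4, -11/16, -87/128, -347/512]  R=[-173/256, -43/64, -21/32, -5/8, -1/2, 0]  so -693/1024
val_12 [RBRBRBRRBRBB]  L=[-1, -3/4, -11/16, -87/128, -347/512, -693/1024]  R=[-173/256, -43/64, -21/32, -5/8, -1/2, 0]  so -1385/2048
val_13 [RBRBRBRRBRBBB]  L=[-1, -3/4, -11/16, -87/128, -347/512, -693/1024, -1385/2048]  R=[-173/256, -43/64, -21/32, -5/8, -1/2, 0]  so -2769/4096
val_14 [RBRBRBRRBRBBBR]  L=[-1, -3/4, -11/16, -87/128, -347/512, -693/1024, -1385/2048]  R=[-2769/4096, -173/256, -43/64, -21/32, -5/8, -1/2, 0]  so -5539/8192
val_15 [RBRBRBRRBRBBBRB]  L=[-1, -3/4, -11/16, -87/128, -347/512, -693/1024, -1385/2048, -5539/8192]  R=[-2769/4096, -173/256, -43/64, -21/32, -5/8, -1/2, 0]  so -11077/16384

-11077/16384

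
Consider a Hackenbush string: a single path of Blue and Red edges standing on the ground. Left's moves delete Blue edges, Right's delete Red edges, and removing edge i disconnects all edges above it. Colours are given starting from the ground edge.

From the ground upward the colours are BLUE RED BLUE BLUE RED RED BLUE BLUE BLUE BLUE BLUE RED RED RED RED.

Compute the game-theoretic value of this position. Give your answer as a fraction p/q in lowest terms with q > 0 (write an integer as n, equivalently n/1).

1 of 15 · B · max L 0 · min R +∞ — 1
2 of 15 · BR · max L 0 · min R 1 — 1/2
3 of 15 · BRB · max L 1/2 · min R 1 — 3/4
4 of 15 · BRBB · max L 3/4 · min R 1 — 7/8
5 of 15 · BRBBR · max L 3/4 · min R 7/8 — 13/16
6 of 15 · BRBBRR · max L 3/4 · min R 13/16 — 25/32
7 of 15 · BRBBRRB · max L 25/32 · min R 13/16 — 51/64
8 of 15 · BRBBRRBB · max L 51/64 · min R 13/16 — 103/128
9 of 15 · BRBBRRBBB · max L 103/128 · min R 13/16 — 207/256
10 of 15 · BRBBRRBBBB · max L 207/256 · min R 13/16 — 415/512
11 of 15 · BRBBRRBBBBB · max L 415/512 · min R 13/16 — 831/1024
12 of 15 · BRBBRRBBBBBR · max L 415/512 · min R 831/1024 — 1661/2048
13 of 15 · BRBBRRBBBBBRR · max L 415/512 · min R 1661/2048 — 3321/4096
14 of 15 · BRBBRRBBBBBRRR · max L 415/512 · min R 3321/4096 — 6641/8192
15 of 15 · BRBBRRBBBBBRRRR · max L 415/512 · min R 6641/8192 — 13281/16384

13281/16384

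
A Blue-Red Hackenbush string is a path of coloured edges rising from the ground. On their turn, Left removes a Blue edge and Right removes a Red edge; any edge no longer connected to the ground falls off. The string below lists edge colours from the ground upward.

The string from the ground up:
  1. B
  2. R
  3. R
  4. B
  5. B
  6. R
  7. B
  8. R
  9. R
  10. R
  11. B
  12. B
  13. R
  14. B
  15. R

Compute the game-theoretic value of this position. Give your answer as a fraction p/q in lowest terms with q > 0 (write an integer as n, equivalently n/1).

Prefix values for B R R B B R B R R R B B R B R via {L|R} + simplicity:
B: Left { 0 }, Right { · } = simplest 1
BR: Left { 0 }, Right { 1 } = simplest 1/2
BRR: Left { 0 }, Right { 1/2,1 } = simplest 1/4
BRRB: Left { 0,1/4 }, Right { 1/2,1 } = simplest 3/8
BRRBB: Left { 0,1/4,3/8 }, Right { 1/2,1 } = simplest 7/16
BRRBBR: Left { 0,1/4,3/8 }, Right { 7/16,1/2,1 } = simplest 13/32
BRRBBRB: Left { 0,1/4,3/8,13/32 }, Right { 7/16,1/2,1 } = simplest 27/64
BRRBBRBR: Left { 0,1/4,3/8,13/32 }, Right { 27/64,7/16,1/2,1 } = simplest 53/128
BRRBBRBRR: Left { 0,1/4,3/8,13/32 }, Right { 53/128,27/64,7/16,1/2,1 } = simplest 105/256
BRRBBRBRRR: Left { 0,1/4,3/8,13/32 }, Right { 105/256,53/128,27/64,7/16,1/2,1 } = simplest 209/512
BRRBBRBRRRB: Left { 0,1/4,3/8,13/32,209/512 }, Right { 105/256,53/128,27/64,7/16,1/2,1 } = simplest 419/1024
BRRBBRBRRRBB: Left { 0,1/4,3/8,13/32,209/512,419/1024 }, Right { 105/256,53/128,27/64,7/16,1/2,1 } = simplest 839/2048
BRRBBRBRRRBBR: Left { 0,1/4,3/8,13/32,209/512,419/1024 }, Right { 839/2048,105/256,53/128,27/64,7/16,1/2,1 } = simplest 1677/4096
BRRBBRBRRRBBRB: Left { 0,1/4,3/8,13/32,209/512,419/1024,1677/4096 }, Right { 839/2048,105/256,53/128,27/64,7/16,1/2,1 } = simplest 3355/8192
BRRBBRBRRRBBRBR: Left { 0,1/4,3/8,13/32,209/512,419/1024,1677/4096 }, Right { 3355/8192,839/2048,105/256,53/128,27/64,7/16,1/2,1 } = simplest 6709/16384

6709/16384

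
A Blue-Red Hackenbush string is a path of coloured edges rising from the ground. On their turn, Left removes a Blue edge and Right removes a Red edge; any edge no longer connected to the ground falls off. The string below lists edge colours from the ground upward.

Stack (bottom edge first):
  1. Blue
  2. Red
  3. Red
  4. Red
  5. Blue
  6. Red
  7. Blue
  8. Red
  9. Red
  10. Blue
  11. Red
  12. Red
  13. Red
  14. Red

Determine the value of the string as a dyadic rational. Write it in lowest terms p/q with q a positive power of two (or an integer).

g(B) = { 0 | none } — 1
g(BR) = { 0 | 1 } — 1/2
g(BRR) = { 0 | 1/2, 1 } — 1/4
g(BRRR) = { 0 | 1/4, 1/2, 1 } — 1/8
g(BRRRB) = { 0, 1/8 | 1/4, 1/2, 1 } — 3/16
g(BRRRBR) = { 0, 1/8 | 3/16, 1/4, 1/2, 1 } — 5/32
g(BRRRBRB) = { 0, 1/8, 5/32 | 3/16, 1/4, 1/2, 1 } — 11/64
g(BRRRBRBR) = { 0, 1/8, 5/32 | 11/64, 3/16, 1/4, 1/2, 1 } — 21/128
g(BRRRBRBRR) = { 0, 1/8, 5/32 | 21/128, 11/64, 3/16, 1/4, 1/2, 1 } — 41/256
g(BRRRBRBRRB) = { 0, 1/8, 5/32, 41/256 | 21/128, 11/64, 3/16, 1/4, 1/2, 1 } — 83/512
g(BRRRBRBRRBR) = { 0, 1/8, 5/32, 41/256 | 83/512, 21/128, 11/64, 3/16, 1/4, 1/2, 1 } — 165/1024
g(BRRRBRBRRBRR) = { 0, 1/8, 5/32, 41/256 | 165/1024, 83/512, 21/128, 11/64, 3/16, 1/4, 1/2, 1 } — 329/2048
g(BRRRBRBRRBRRR) = { 0, 1/8, 5/32, 41/256 | 329/2048, 165/1024, 83/512, 21/128, 11/64, 3/16, 1/4, 1/2, 1 } — 657/4096
g(BRRRBRBRRBRRRR) = { 0, 1/8, 5/32, 41/256 | 657/4096, 329/2048, 165/1024, 83/512, 21/128, 11/64, 3/16, 1/4, 1/2, 1 } — 1313/8192

1313/8192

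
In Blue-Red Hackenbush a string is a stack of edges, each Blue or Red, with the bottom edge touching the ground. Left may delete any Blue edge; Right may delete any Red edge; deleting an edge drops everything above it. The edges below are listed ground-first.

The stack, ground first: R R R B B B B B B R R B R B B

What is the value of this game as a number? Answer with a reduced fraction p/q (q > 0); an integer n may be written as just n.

-8297/4096

Recurse on prefixes of the 15-edge string R R R B B B B B B R R B R B B:
R: Left { (no moves) }, Right { 0 } -> simplest -1
RR: Left { (no moves) }, Right { -1; 0 } -> simplest -2
RRR: Left { (no moves) }, Right { -2; -1; 0 } -> simplest -3
RRRB: Left { -3 }, Right { -2; -1; 0 } -> simplest -5/2
RRRBB: Left { -3; -5/2 }, Right { -2; -1; 0 } -> simplest -9/4
RRRBBB: Left { -3; -5/2; -9/4 }, Right { -2; -1; 0 } -> simplest -17/8
RRRBBBB: Left { -3; -5/2; -9/4; -17/8 }, Right { -2; -1; 0 } -> simplest -33/16
RRRBBBBB: Left { -3; -5/2; -9/4; -17/8; -33/16 }, Right { -2; -1; 0 } -> simplest -65/32
RRRBBBBBB: Left { -3; -5/2; -9/4; -17/8; -33/16; -65/32 }, Right { -2; -1; 0 } -> simplest -129/64
RRRBBBBBBR: Left { -3; -5/2; -9/4; -17/8; -33/16; -65/32 }, Right { -129/64; -2; -1; 0 } -> simplest -259/128
RRRBBBBBBRR: Left { -3; -5/2; -9/4; -17/8; -33/16; -65/32 }, Right { -259/128; -129/64; -2; -1; 0 } -> simplest -519/256
RRRBBBBBBRRB: Left { -3; -5/2; -9/4; -17/8; -33/16; -65/32; -519/256 }, Right { -259/128; -129/64; -2; -1; 0 } -> simplest -1037/512
RRRBBBBBBRRBR: Left { -3; -5/2; -9/4; -17/8; -33/16; -65/32; -519/256 }, Right { -1037/512; -259/128; -129/64; -2; -1; 0 } -> simplest -2075/1024
RRRBBBBBBRRBRB: Left { -3; -5/2; -9/4; -17/8; -33/16; -65/32; -519/256; -2075/1024 }, Right { -1037/512; -259/128; -129/64; -2; -1; 0 } -> simplest -4149/2048
RRRBBBBBBRRBRBB: Left { -3; -5/2; -9/4; -17/8; -33/16; -65/32; -519/256; -2075/1024; -4149/2048 }, Right { -1037/512; -259/128; -129/64; -2; -1; 0 } -> simplest -8297/4096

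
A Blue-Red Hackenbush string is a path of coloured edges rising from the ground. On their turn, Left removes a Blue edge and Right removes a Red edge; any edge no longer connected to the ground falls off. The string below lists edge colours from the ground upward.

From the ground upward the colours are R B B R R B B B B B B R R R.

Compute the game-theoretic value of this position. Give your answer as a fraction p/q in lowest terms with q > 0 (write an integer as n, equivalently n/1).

-3087/8192

1 of 14 · R · max L −∞ · min R 0 → -1
2 of 14 · RB · max L -1 · min R 0 → -1/2
3 of 14 · RBB · max L -1/2 · min R 0 → -1/4
4 of 14 · RBBR · max L -1/2 · min R -1/4 → -3/8
5 of 14 · RBBRR · max L -1/2 · min R -3/8 → -7/16
6 of 14 · RBBRRB · max L -7/16 · min R -3/8 → -13/32
7 of 14 · RBBRRBB · max L -13/32 · min R -3/8 → -25/64
8 of 14 · RBBRRBBB · max L -25/64 · min R -3/8 → -49/128
9 of 14 · RBBRRBBBB · max L -49/128 · min R -3/8 → -97/256
10 of 14 · RBBRRBBBBB · max L -97/256 · min R -3/8 → -193/512
11 of 14 · RBBRRBBBBBB · max L -193/512 · min R -3/8 → -385/1024
12 of 14 · RBBRRBBBBBBR · max L -193/512 · min R -385/1024 → -771/2048
13 of 14 · RBBRRBBBBBBRR · max L -193/512 · min R -771/2048 → -1543/4096
14 of 14 · RBBRRBBBBBBRRR · max L -193/512 · min R -1543/4096 → -3087/8192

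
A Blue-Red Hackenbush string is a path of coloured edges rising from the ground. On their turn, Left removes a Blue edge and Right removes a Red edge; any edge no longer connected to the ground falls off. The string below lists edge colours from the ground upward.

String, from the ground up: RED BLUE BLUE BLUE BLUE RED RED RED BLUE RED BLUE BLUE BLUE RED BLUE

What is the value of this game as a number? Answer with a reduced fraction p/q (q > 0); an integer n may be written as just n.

Recurse on prefixes of the 15-edge string RED BLUE BLUE BLUE BLUE RED RED RED BLUE RED BLUE BLUE BLUE RED BLUE:
R: Left {  }, Right { 0 } => simplest -1
RB: Left { -1 }, Right { 0 } => simplest -1/2
RBB: Left { -1, -1/2 }, Right { 0 } => simplest -1/4
RBBB: Left { -1, -1/2, -1/4 }, Right { 0 } => simplest -1/8
RBBBB: Left { -1, -1/2, -1/4, -1/8 }, Right { 0 } => simplest -1/16
RBBBBR: Left { -1, -1/2, -1/4, -1/8 }, Right { -1/16, 0 } => simplest -3/32
RBBBBRR: Left { -1, -1/2, -1/4, -1/8 }, Right { -3/32, -1/16, 0 } => simplest -7/64
RBBBBRRR: Left { -1, -1/2, -1/4, -1/8 }, Right { -7/64, -3/32, -1/16, 0 } => simplest -15/128
RBBBBRRRB: Left { -1, -1/2, -1/4, -1/8, -15/128 }, Right { -7/64, -3/32, -1/16, 0 } => simplest -29/256
RBBBBRRRBR: Left { -1, -1/2, -1/4, -1/8, -15/128 }, Right { -29/256, -7/64, -3/32, -1/16, 0 } => simplest -59/512
RBBBBRRRBRB: Left { -1, -1/2, -1/4, -1/8, -15/128, -59/512 }, Right { -29/256, -7/64, -3/32, -1/16, 0 } => simplest -117/1024
RBBBBRRRBRBB: Left { -1, -1/2, -1/4, -1/8, -15/128, -59/512, -117/1024 }, Right { -29/256, -7/64, -3/32, -1/16, 0 } => simplest -233/2048
RBBBBRRRBRBBB: Left { -1, -1/2, -1/4, -1/8, -15/128, -59/512, -117/1024, -233/2048 }, Right { -29/256, -7/64, -3/32, -1/16, 0 } => simplest -465/4096
RBBBBRRRBRBBBR: Left { -1, -1/2, -1/4, -1/8, -15/128, -59/512, -117/1024, -233/2048 }, Right { -465/4096, -29/256, -7/64, -3/32, -1/16, 0 } => simplest -931/8192
RBBBBRRRBRBBBRB: Left { -1, -1/2, -1/4, -1/8, -15/128, -59/512, -117/1024, -233/2048, -931/8192 }, Right { -465/4096, -29/256, -7/64, -3/32, -1/16, 0 } => simplest -1861/16384

-1861/16384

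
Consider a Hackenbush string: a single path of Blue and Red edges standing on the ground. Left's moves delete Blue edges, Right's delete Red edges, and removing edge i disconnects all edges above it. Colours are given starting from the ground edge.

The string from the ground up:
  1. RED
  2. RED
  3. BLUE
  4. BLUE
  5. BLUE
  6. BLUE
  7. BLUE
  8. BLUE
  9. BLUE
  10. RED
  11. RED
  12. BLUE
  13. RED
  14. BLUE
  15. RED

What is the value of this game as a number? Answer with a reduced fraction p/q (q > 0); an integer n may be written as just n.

-8299/8192

step 1: add RED to get R; options L={ — } R={ 0 } so -1
step 2: add RED to get RR; options L={ — } R={ -1, 0 } so -2
step 3: add BLUE to get RRB; options L={ -2 } R={ -1, 0 } so -3/2
step 4: add BLUE to get RRBB; options L={ -2, -3/2 } R={ -1, 0 } so -5/4
step 5: add BLUE to get RRBBB; options L={ -2, -3/2, -5/4 } R={ -1, 0 } so -9/8
step 6: add BLUE to get RRBBBB; options L={ -2, -3/2, -5/4, -9/8 } R={ -1, 0 } so -17/16
step 7: add BLUE to get RRBBBBB; options L={ -2, -3/2, -5/4, -9/8, -17/16 } R={ -1, 0 } so -33/32
step 8: add BLUE to get RRBBBBBB; options L={ -2, -3/2, -5/4, -9/8, -17/16, -33/32 } R={ -1, 0 } so -65/64
step 9: add BLUE to get RRBBBBBBB; options L={ -2, -3/2, -5/4, -9/8, -17/16, -33/32, -65/64 } R={ -1, 0 } so -129/128
step 10: add RED to get RRBBBBBBBR; options L={ -2, -3/2, -5/4, -9/8, -17/16, -33/32, -65/64 } R={ -129/128, -1, 0 } so -259/256
step 11: add RED to get RRBBBBBBBRR; options L={ -2, -3/2, -5/4, -9/8, -17/16, -33/32, -65/64 } R={ -259/256, -129/128, -1, 0 } so -519/512
step 12: add BLUE to get RRBBBBBBBRRB; options L={ -2, -3/2, -5/4, -9/8, -17/16, -33/32, -65/64, -519/512 } R={ -259/256, -129/128, -1, 0 } so -1037/1024
step 13: add RED to get RRBBBBBBBRRBR; options L={ -2, -3/2, -5/4, -9/8, -17/16, -33/32, -65/64, -519/512 } R={ -1037/1024, -259/256, -129/128, -1, 0 } so -2075/2048
step 14: add BLUE to get RRBBBBBBBRRBRB; options L={ -2, -3/2, -5/4, -9/8, -17/16, -33/32, -65/64, -519/512, -2075/2048 } R={ -1037/1024, -259/256, -129/128, -1, 0 } so -4149/4096
step 15: add RED to get RRBBBBBBBRRBRBR; options L={ -2, -3/2, -5/4, -9/8, -17/16, -33/32, -65/64, -519/512, -2075/2048 } R={ -4149/4096, -1037/1024, -259/256, -129/128, -1, 0 } so -8299/8192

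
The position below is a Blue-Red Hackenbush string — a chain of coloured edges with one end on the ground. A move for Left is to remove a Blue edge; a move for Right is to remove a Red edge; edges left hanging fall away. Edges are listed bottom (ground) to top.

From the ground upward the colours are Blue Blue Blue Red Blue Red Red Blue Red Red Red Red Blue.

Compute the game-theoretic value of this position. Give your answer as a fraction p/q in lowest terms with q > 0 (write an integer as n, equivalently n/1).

step 1: add Blue to get B; options L={ 0 } R={ — } — 1
step 2: add Blue to get BB; options L={ 0; 1 } R={ — } — 2
step 3: add Blue to get BBB; options L={ 0; 1; 2 } R={ — } — 3
step 4: add Red to get BBBR; options L={ 0; 1; 2 } R={ 3 } — 5/2
step 5: add Blue to get BBBRB; options L={ 0; 1; 2; 5/2 } R={ 3 } — 11/4
step 6: add Red to get BBBRBR; options L={ 0; 1; 2; 5/2 } R={ 11/4; 3 } — 21/8
step 7: add Red to get BBBRBRR; options L={ 0; 1; 2; 5/2 } R={ 21/8; 11/4; 3 } — 41/16
step 8: add Blue to get BBBRBRRB; options L={ 0; 1; 2; 5/2; 41/16 } R={ 21/8; 11/4; 3 } — 83/32
step 9: add Red to get BBBRBRRBR; options L={ 0; 1; 2; 5/2; 41/16 } R={ 83/32; 21/8; 11/4; 3 } — 165/64
step 10: add Red to get BBBRBRRBRR; options L={ 0; 1; 2; 5/2; 41/16 } R={ 165/64; 83/32; 21/8; 11/4; 3 } — 329/128
step 11: add Red to get BBBRBRRBRRR; options L={ 0; 1; 2; 5/2; 41/16 } R={ 329/128; 165/64; 83/32; 21/8; 11/4; 3 } — 657/256
step 12: add Red to get BBBRBRRBRRRR; options L={ 0; 1; 2; 5/2; 41/16 } R={ 657/256; 329/128; 165/64; 83/32; 21/8; 11/4; 3 } — 1313/512
step 13: add Blue to get BBBRBRRBRRRRB; options L={ 0; 1; 2; 5/2; 41/16; 1313/512 } R={ 657/256; 329/128; 165/64; 83/32; 21/8; 11/4; 3 } — 2627/1024

2627/1024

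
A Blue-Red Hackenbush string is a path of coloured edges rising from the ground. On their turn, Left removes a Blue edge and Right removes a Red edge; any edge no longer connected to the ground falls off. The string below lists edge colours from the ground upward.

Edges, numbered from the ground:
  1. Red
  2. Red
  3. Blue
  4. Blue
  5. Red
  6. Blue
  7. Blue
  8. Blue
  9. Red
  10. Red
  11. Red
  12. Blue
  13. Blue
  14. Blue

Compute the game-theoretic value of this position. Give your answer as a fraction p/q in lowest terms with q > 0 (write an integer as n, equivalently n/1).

-5233/4096

Build v(s[:k]) for k = 1..14, string s = Red Red Blue Blue Red Blue Blue Blue Red Red Red Blue Blue Blue.
R: Left { · }, Right { 0 } so simplest -1
RR: Left { · }, Right { -1; 0 } so simplest -2
RRB: Left { -2 }, Right { -1; 0 } so simplest -3/2
RRBB: Left { -2; -3/2 }, Right { -1; 0 } so simplest -5/4
RRBBR: Left { -2; -3/2 }, Right { -5/4; -1; 0 } so simplest -11/8
RRBBRB: Left { -2; -3/2; -11/8 }, Right { -5/4; -1; 0 } so simplest -21/16
RRBBRBB: Left { -2; -3/2; -11/8; -21/16 }, Right { -5/4; -1; 0 } so simplest -41/32
RRBBRBBB: Left { -2; -3/2; -11/8; -21/16; -41/32 }, Right { -5/4; -1; 0 } so simplest -81/64
RRBBRBBBR: Left { -2; -3/2; -11/8; -21/16; -41/32 }, Right { -81/64; -5/4; -1; 0 } so simplest -163/128
RRBBRBBBRR: Left { -2; -3/2; -11/8; -21/16; -41/32 }, Right { -163/128; -81/64; -5/4; -1; 0 } so simplest -327/256
RRBBRBBBRRR: Left { -2; -3/2; -11/8; -21/16; -41/32 }, Right { -327/256; -163/128; -81/64; -5/4; -1; 0 } so simplest -655/512
RRBBRBBBRRRB: Left { -2; -3/2; -11/8; -21/16; -41/32; -655/512 }, Right { -327/256; -163/128; -81/64; -5/4; -1; 0 } so simplest -1309/1024
RRBBRBBBRRRBB: Left { -2; -3/2; -11/8; -21/16; -41/32; -655/512; -1309/1024 }, Right { -327/256; -163/128; -81/64; -5/4; -1; 0 } so simplest -2617/2048
RRBBRBBBRRRBBB: Left { -2; -3/2; -11/8; -21/16; -41/32; -655/512; -1309/1024; -2617/2048 }, Right { -327/256; -163/128; -81/64; -5/4; -1; 0 } so simplest -5233/4096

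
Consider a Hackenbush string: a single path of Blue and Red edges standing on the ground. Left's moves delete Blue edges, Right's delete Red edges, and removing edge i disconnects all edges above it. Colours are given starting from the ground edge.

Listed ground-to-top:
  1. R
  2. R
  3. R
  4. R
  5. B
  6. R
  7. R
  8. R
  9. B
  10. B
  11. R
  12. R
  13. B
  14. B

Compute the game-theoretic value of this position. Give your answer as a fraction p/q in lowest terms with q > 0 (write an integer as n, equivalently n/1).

R: Left {  }, Right { 0 } => simplest -1
RR: Left {  }, Right { -1 0 } => simplest -2
RRR: Left {  }, Right { -2 -1 0 } => simplest -3
RRRR: Left {  }, Right { -3 -2 -1 0 } => simplest -4
RRRRB: Left { -4 }, Right { -3 -2 -1 0 } => simplest -7/2
RRRRBR: Left { -4 }, Right { -7/2 -3 -2 -1 0 } => simplest -15/4
RRRRBRR: Left { -4 }, Right { -15/4 -7/2 -3 -2 -1 0 } => simplest -31/8
RRRRBRRR: Left { -4 }, Right { -31/8 -15/4 -7/2 -3 -2 -1 0 } => simplest -63/16
RRRRBRRRB: Left { -4 -63/16 }, Right { -31/8 -15/4 -7/2 -3 -2 -1 0 } => simplest -125/32
RRRRBRRRBB: Left { -4 -63/16 -125/32 }, Right { -31/8 -15/4 -7/2 -3 -2 -1 0 } => simplest -249/64
RRRRBRRRBBR: Left { -4 -63/16 -125/32 }, Right { -249/64 -31/8 -15/4 -7/2 -3 -2 -1 0 } => simplest -499/128
RRRRBRRRBBRR: Left { -4 -63/16 -125/32 }, Right { -499/128 -249/64 -31/8 -15/4 -7/2 -3 -2 -1 0 } => simplest -999/256
RRRRBRRRBBRRB: Left { -4 -63/16 -125/32 -999/256 }, Right { -499/128 -249/64 -31/8 -15/4 -7/2 -3 -2 -1 0 } => simplest -1997/512
RRRRBRRRBBRRBB: Left { -4 -63/16 -125/32 -999/256 -1997/512 }, Right { -499/128 -249/64 -31/8 -15/4 -7/2 -3 -2 -1 0 } => simplest -3993/1024

-3993/1024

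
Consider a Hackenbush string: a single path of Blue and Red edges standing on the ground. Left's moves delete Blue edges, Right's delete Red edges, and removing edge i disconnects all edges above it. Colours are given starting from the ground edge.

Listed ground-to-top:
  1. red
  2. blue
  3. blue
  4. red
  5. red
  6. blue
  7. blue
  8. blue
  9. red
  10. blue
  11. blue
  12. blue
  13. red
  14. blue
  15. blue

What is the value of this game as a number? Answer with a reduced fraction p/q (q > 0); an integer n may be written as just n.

Recurse on prefixes of the 15-edge string red blue blue red red blue blue blue red blue blue blue red blue blue:
edge 1 of 15 (red): {  | 0 } ⇒ -1
edge 2 of 15 (blue): { -1 | 0 } ⇒ -1/2
edge 3 of 15 (blue): { -1,-1/2 | 0 } ⇒ -1/4
edge 4 of 15 (red): { -1,-1/2 | -1/4,0 } ⇒ -3/8
edge 5 of 15 (red): { -1,-1/2 | -3/8,-1/4,0 } ⇒ -7/16
edge 6 of 15 (blue): { -1,-1/2,-7/16 | -3/8,-1/4,0 } ⇒ -13/32
edge 7 of 15 (blue): { -1,-1/2,-7/16,-13/32 | -3/8,-1/4,0 } ⇒ -25/64
edge 8 of 15 (blue): { -1,-1/2,-7/16,-13/32,-25/64 | -3/8,-1/4,0 } ⇒ -49/128
edge 9 of 15 (red): { -1,-1/2,-7/16,-13/32,-25/64 | -49/128,-3/8,-1/4,0 } ⇒ -99/256
edge 10 of 15 (blue): { -1,-1/2,-7/16,-13/32,-25/64,-99/256 | -49/128,-3/8,-1/4,0 } ⇒ -197/512
edge 11 of 15 (blue): { -1,-1/2,-7/16,-13/32,-25/64,-99/256,-197/512 | -49/128,-3/8,-1/4,0 } ⇒ -393/1024
edge 12 of 15 (blue): { -1,-1/2,-7/16,-13/32,-25/64,-99/256,-197/512,-393/1024 | -49/128,-3/8,-1/4,0 } ⇒ -785/2048
edge 13 of 15 (red): { -1,-1/2,-7/16,-13/32,-25/64,-99/256,-197/512,-393/1024 | -785/2048,-49/128,-3/8,-1/4,0 } ⇒ -1571/4096
edge 14 of 15 (blue): { -1,-1/2,-7/16,-13/32,-25/64,-99/256,-197/512,-393/1024,-1571/4096 | -785/2048,-49/128,-3/8,-1/4,0 } ⇒ -3141/8192
edge 15 of 15 (blue): { -1,-1/2,-7/16,-13/32,-25/64,-99/256,-197/512,-393/1024,-1571/4096,-3141/8192 | -785/2048,-49/128,-3/8,-1/4,0 } ⇒ -6281/16384

-6281/16384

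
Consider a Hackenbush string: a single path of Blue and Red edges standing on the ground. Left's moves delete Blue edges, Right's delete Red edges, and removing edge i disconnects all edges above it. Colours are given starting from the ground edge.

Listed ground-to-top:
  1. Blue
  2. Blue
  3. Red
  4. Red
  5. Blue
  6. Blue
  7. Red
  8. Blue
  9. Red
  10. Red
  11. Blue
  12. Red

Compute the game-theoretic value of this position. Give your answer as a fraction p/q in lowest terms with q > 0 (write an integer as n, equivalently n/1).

B: Left { 0 }, Right {  } => simplest 1
BB: Left { 0,1 }, Right {  } => simplest 2
BBR: Left { 0,1 }, Right { 2 } => simplest 3/2
BBRR: Left { 0,1 }, Right { 3/2,2 } => simplest 5/4
BBRRB: Left { 0,1,5/4 }, Right { 3/2,2 } => simplest 11/8
BBRRBB: Left { 0,1,5/4,11/8 }, Right { 3/2,2 } => simplest 23/16
BBRRBBR: Left { 0,1,5/4,11/8 }, Right { 23/16,3/2,2 } => simplest 45/32
BBRRBBRB: Left { 0,1,5/4,11/8,45/32 }, Right { 23/16,3/2,2 } => simplest 91/64
BBRRBBRBR: Left { 0,1,5/4,11/8,45/32 }, Right { 91/64,23/16,3/2,2 } => simplest 181/128
BBRRBBRBRR: Left { 0,1,5/4,11/8,45/32 }, Right { 181/128,91/64,23/16,3/2,2 } => simplest 361/256
BBRRBBRBRRB: Left { 0,1,5/4,11/8,45/32,361/256 }, Right { 181/128,91/64,23/16,3/2,2 } => simplest 723/512
BBRRBBRBRRBR: Left { 0,1,5/4,11/8,45/32,361/256 }, Right { 723/512,181/128,91/64,23/16,3/2,2 } => simplest 1445/1024

1445/1024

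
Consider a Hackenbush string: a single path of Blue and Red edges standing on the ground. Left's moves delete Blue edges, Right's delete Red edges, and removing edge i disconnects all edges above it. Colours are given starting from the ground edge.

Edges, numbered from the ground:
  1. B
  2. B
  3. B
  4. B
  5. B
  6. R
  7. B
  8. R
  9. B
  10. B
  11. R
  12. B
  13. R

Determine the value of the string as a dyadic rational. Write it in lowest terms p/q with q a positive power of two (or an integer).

1205/256

edge 1 of 13 (B): { 0 | — } → 1
edge 2 of 13 (B): { 0; 1 | — } → 2
edge 3 of 13 (B): { 0; 1; 2 | — } → 3
edge 4 of 13 (B): { 0; 1; 2; 3 | — } → 4
edge 5 of 13 (B): { 0; 1; 2; 3; 4 | — } → 5
edge 6 of 13 (R): { 0; 1; 2; 3; 4 | 5 } → 9/2
edge 7 of 13 (B): { 0; 1; 2; 3; 4; 9/2 | 5 } → 19/4
edge 8 of 13 (R): { 0; 1; 2; 3; 4; 9/2 | 19/4; 5 } → 37/8
edge 9 of 13 (B): { 0; 1; 2; 3; 4; 9/2; 37/8 | 19/4; 5 } → 75/16
edge 10 of 13 (B): { 0; 1; 2; 3; 4; 9/2; 37/8; 75/16 | 19/4; 5 } → 151/32
edge 11 of 13 (R): { 0; 1; 2; 3; 4; 9/2; 37/8; 75/16 | 151/32; 19/4; 5 } → 301/64
edge 12 of 13 (B): { 0; 1; 2; 3; 4; 9/2; 37/8; 75/16; 301/64 | 151/32; 19/4; 5 } → 603/128
edge 13 of 13 (R): { 0; 1; 2; 3; 4; 9/2; 37/8; 75/16; 301/64 | 603/128; 151/32; 19/4; 5 } → 1205/256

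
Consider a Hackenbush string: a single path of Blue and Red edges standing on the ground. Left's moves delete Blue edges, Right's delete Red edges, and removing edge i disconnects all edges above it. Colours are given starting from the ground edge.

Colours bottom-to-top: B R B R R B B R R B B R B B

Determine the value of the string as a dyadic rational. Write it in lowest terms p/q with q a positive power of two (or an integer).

edge 1 of 14 (B): { 0 | · } — 1
edge 2 of 14 (R): { 0 | 1 } — 1/2
edge 3 of 14 (B): { 0 1/2 | 1 } — 3/4
edge 4 of 14 (R): { 0 1/2 | 3/4 1 } — 5/8
edge 5 of 14 (R): { 0 1/2 | 5/8 3/4 1 } — 9/16
edge 6 of 14 (B): { 0 1/2 9/16 | 5/8 3/4 1 } — 19/32
edge 7 of 14 (B): { 0 1/2 9/16 19/32 | 5/8 3/4 1 } — 39/64
edge 8 of 14 (R): { 0 1/2 9/16 19/32 | 39/64 5/8 3/4 1 } — 77/128
edge 9 of 14 (R): { 0 1/2 9/16 19/32 | 77/128 39/64 5/8 3/4 1 } — 153/256
edge 10 of 14 (B): { 0 1/2 9/16 19/32 153/256 | 77/128 39/64 5/8 3/4 1 } — 307/512
edge 11 of 14 (B): { 0 1/2 9/16 19/32 153/256 307/512 | 77/128 39/64 5/8 3/4 1 } — 615/1024
edge 12 of 14 (R): { 0 1/2 9/16 19/32 153/256 307/512 | 615/1024 77/128 39/64 5/8 3/4 1 } — 1229/2048
edge 13 of 14 (B): { 0 1/2 9/16 19/32 153/256 307/512 1229/2048 | 615/1024 77/128 39/64 5/8 3/4 1 } — 2459/4096
edge 14 of 14 (B): { 0 1/2 9/16 19/32 153/256 307/512 1229/2048 2459/4096 | 615/1024 77/128 39/64 5/8 3/4 1 } — 4919/8192

4919/8192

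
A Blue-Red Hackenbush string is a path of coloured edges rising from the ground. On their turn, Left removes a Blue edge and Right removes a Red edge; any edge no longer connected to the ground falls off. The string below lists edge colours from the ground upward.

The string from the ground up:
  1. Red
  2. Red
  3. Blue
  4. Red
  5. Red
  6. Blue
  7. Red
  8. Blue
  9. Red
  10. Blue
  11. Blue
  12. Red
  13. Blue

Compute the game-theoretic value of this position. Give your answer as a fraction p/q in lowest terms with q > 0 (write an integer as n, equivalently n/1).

Build G(s[:k]) for k = 1..13, string s = Red Red Blue Red Red Blue Red Blue Red Blue Blue Red Blue.
G_1 [R]  L=[∅]  R=[0]  ⇒ -1
G_2 [RR]  L=[∅]  R=[-1 0]  ⇒ -2
G_3 [RRB]  L=[-2]  R=[-1 0]  ⇒ -3/2
G_4 [RRBR]  L=[-2]  R=[-3/2 -1 0]  ⇒ -7/4
G_5 [RRBRR]  L=[-2]  R=[-7/4 -3/2 -1 0]  ⇒ -15/8
G_6 [RRBRRB]  L=[-2 -15/8]  R=[-7/4 -3/2 -1 0]  ⇒ -29/16
G_7 [RRBRRBR]  L=[-2 -15/8]  R=[-29/16 -7/4 -3/2 -1 0]  ⇒ -59/32
G_8 [RRBRRBRB]  L=[-2 -15/8 -59/32]  R=[-29/16 -7/4 -3/2 -1 0]  ⇒ -117/64
G_9 [RRBRRBRBR]  L=[-2 -15/8 -59/32]  R=[-117/64 -29/16 -7/4 -3/2 -1 0]  ⇒ -235/128
G_10 [RRBRRBRBRB]  L=[-2 -15/8 -59/32 -235/128]  R=[-117/64 -29/16 -7/4 -3/2 -1 0]  ⇒ -469/256
G_11 [RRBRRBRBRBB]  L=[-2 -15/8 -59/32 -235/128 -469/256]  R=[-117/64 -29/16 -7/4 -3/2 -1 0]  ⇒ -937/512
G_12 [RRBRRBRBRBBR]  L=[-2 -15/8 -59/32 -235/128 -469/256]  R=[-937/512 -117/64 -29/16 -7/4 -3/2 -1 0]  ⇒ -1875/1024
G_13 [RRBRRBRBRBBRB]  L=[-2 -15/8 -59/32 -235/128 -469/256 -1875/1024]  R=[-937/512 -117/64 -29/16 -7/4 -3/2 -1 0]  ⇒ -3749/2048

-3749/2048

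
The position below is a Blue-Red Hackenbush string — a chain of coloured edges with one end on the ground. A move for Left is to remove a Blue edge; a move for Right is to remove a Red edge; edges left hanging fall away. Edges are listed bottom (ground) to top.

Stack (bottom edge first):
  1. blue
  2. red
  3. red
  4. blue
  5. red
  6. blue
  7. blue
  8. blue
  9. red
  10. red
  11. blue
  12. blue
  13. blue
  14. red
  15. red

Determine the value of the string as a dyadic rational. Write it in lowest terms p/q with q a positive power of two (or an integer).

5945/16384

Build value(s[:k]) for k = 1..15, string s = blue red red blue red blue blue blue red red blue blue blue red red.
value(b) = { 0 |  } so 1
value(br) = { 0 | 1 } so 1/2
value(brr) = { 0 | 1/2, 1 } so 1/4
value(brrb) = { 0, 1/4 | 1/2, 1 } so 3/8
value(brrbr) = { 0, 1/4 | 3/8, 1/2, 1 } so 5/16
value(brrbrb) = { 0, 1/4, 5/16 | 3/8, 1/2, 1 } so 11/32
value(brrbrbb) = { 0, 1/4, 5/16, 11/32 | 3/8, 1/2, 1 } so 23/64
value(brrbrbbb) = { 0, 1/4, 5/16, 11/32, 23/64 | 3/8, 1/2, 1 } so 47/128
value(brrbrbbbr) = { 0, 1/4, 5/16, 11/32, 23/64 | 47/128, 3/8, 1/2, 1 } so 93/256
value(brrbrbbbrr) = { 0, 1/4, 5/16, 11/32, 23/64 | 93/256, 47/128, 3/8, 1/2, 1 } so 185/512
value(brrbrbbbrrb) = { 0, 1/4, 5/16, 11/32, 23/64, 185/512 | 93/256, 47/128, 3/8, 1/2, 1 } so 371/1024
value(brrbrbbbrrbb) = { 0, 1/4, 5/16, 11/32, 23/64, 185/512, 371/1024 | 93/256, 47/128, 3/8, 1/2, 1 } so 743/2048
value(brrbrbbbrrbbb) = { 0, 1/4, 5/16, 11/32, 23/64, 185/512, 371/1024, 743/2048 | 93/256, 47/128, 3/8, 1/2, 1 } so 1487/4096
value(brrbrbbbrrbbbr) = { 0, 1/4, 5/16, 11/32, 23/64, 185/512, 371/1024, 743/2048 | 1487/4096, 93/256, 47/128, 3/8, 1/2, 1 } so 2973/8192
value(brrbrbbbrrbbbrr) = { 0, 1/4, 5/16, 11/32, 23/64, 185/512, 371/1024, 743/2048 | 2973/8192, 1487/4096, 93/256, 47/128, 3/8, 1/2, 1 } so 5945/16384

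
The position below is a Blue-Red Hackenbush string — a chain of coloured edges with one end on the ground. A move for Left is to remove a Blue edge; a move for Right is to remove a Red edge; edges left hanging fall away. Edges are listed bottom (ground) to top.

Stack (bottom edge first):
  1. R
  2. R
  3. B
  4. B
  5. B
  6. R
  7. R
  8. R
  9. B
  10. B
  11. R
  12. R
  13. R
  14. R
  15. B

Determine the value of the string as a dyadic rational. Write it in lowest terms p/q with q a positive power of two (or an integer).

-10045/8192

G(R) = { ∅ | 0 } → -1
G(RR) = { ∅ | -1, 0 } → -2
G(RRB) = { -2 | -1, 0 } → -3/2
G(RRBB) = { -2, -3/2 | -1, 0 } → -5/4
G(RRBBB) = { -2, -3/2, -5/4 | -1, 0 } → -9/8
G(RRBBBR) = { -2, -3/2, -5/4 | -9/8, -1, 0 } → -19/16
G(RRBBBRR) = { -2, -3/2, -5/4 | -19/16, -9/8, -1, 0 } → -39/32
G(RRBBBRRR) = { -2, -3/2, -5/4 | -39/32, -19/16, -9/8, -1, 0 } → -79/64
G(RRBBBRRRB) = { -2, -3/2, -5/4, -79/64 | -39/32, -19/16, -9/8, -1, 0 } → -157/128
G(RRBBBRRRBB) = { -2, -3/2, -5/4, -79/64, -157/128 | -39/32, -19/16, -9/8, -1, 0 } → -313/256
G(RRBBBRRRBBR) = { -2, -3/2, -5/4, -79/64, -157/128 | -313/256, -39/32, -19/16, -9/8, -1, 0 } → -627/512
G(RRBBBRRRBBRR) = { -2, -3/2, -5/4, -79/64, -157/128 | -627/512, -313/256, -39/32, -19/16, -9/8, -1, 0 } → -1255/1024
G(RRBBBRRRBBRRR) = { -2, -3/2, -5/4, -79/64, -157/128 | -1255/1024, -627/512, -313/256, -39/32, -19/16, -9/8, -1, 0 } → -2511/2048
G(RRBBBRRRBBRRRR) = { -2, -3/2, -5/4, -79/64, -157/128 | -2511/2048, -1255/1024, -627/512, -313/256, -39/32, -19/16, -9/8, -1, 0 } → -5023/4096
G(RRBBBRRRBBRRRRB) = { -2, -3/2, -5/4, -79/64, -157/128, -5023/4096 | -2511/2048, -1255/1024, -627/512, -313/256, -39/32, -19/16, -9/8, -1, 0 } → -10045/8192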